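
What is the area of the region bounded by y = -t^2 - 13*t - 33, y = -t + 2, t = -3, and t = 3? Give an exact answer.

On [-3, 3], (-t^2 - 13*t - 33) - (-t + 2) = -t^2 - 12*t - 35 is ≤ 0 throughout, so the area is a single integral of |-t^2 - 12*t - 35|.
∫[-3,3] (-t^2 - 12*t - 35) dt = -228; the area of that piece is 228.

228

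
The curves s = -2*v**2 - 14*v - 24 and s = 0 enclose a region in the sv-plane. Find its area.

1/3

Both boundary curves give s as a function of v, so integrate with respect to v. Setting them equal: -2*v**2 - 14*v - 24 = 0, i.e. -2*(v + 3)*(v + 4) = 0, so they meet at v = -4, -3.
For v in [-4, -3], s = -2*v**2 - 14*v - 24 is on the right; area = ∫[-4,-3] (-2*v**2 - 14*v - 24) dv = 1/3.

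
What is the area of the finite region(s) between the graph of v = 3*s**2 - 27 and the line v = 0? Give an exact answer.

The curve meets the s-axis where 3*s**2 - 27 = 0, i.e. 3*(s - 3)*(s + 3) = 0, at s = -3, 3.
On [-3, 3] the curve lies below the axis; ∫[-3,3] (3*s**2 - 27) ds = -108, giving area 108.

108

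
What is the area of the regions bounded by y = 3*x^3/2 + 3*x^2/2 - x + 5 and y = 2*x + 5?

Set the curves equal: 3*x^3/2 + 3*x^2/2 - x + 5 = 2*x + 5, so 3*x^3/2 + 3*x^2/2 - 3*x = 0, which factors as 3*x*(x - 1)*(x + 2)/2 = 0. The curves meet at x = -2, 0, 1.
On [-2, 0], y = 3*x^3/2 + 3*x^2/2 - x + 5 is on top; that piece has area ∫[-2,0] (3*x^3/2 + 3*x^2/2 - 3*x) dx = 4.
On [0, 1], y = 2*x + 5 is on top; that piece has area ∫[0,1] (-(3*x^3/2 + 3*x^2/2 - 3*x)) dx = 5/8.
Total enclosed area = 4 + 5/8 = 37/8.

37/8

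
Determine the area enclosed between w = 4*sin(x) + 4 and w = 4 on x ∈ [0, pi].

8

On [0, pi], (4*sin(x) + 4) - (4) = 4*sin(x) is ≥ 0 throughout, so the area is a single integral of |4*sin(x)|.
∫[0,pi] (4*sin(x)) dx = 8.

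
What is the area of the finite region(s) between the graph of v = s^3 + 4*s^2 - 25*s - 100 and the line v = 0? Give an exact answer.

The curve meets the s-axis where s^3 + 4*s^2 - 25*s - 100 = 0, i.e. (s - 5)*(s + 4)*(s + 5) = 0, at s = -5, -4, 5.
On [-5, -4] the curve lies above the axis; ∫[-5,-4] (s^3 + 4*s^2 - 25*s - 100) ds = 19/12, giving area 19/12.
On [-4, 5] the curve lies below the axis; ∫[-4,5] (s^3 + 4*s^2 - 25*s - 100) ds = -2673/4, giving area 2673/4.
Total area = 19/12 + 2673/4 = 4019/6.

4019/6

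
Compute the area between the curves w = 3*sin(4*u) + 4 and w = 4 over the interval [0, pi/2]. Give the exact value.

3

The difference (3*sin(4*u) + 4) - (4) = 3*sin(4*u) changes sign at u = pi/4 inside [0, pi/2], so split the integral there.
∫[0,pi/4] (3*sin(4*u)) du = 3/2.
∫[pi/4,pi/2] (3*sin(4*u)) du = -3/2; the area of that piece is 3/2.
Total area = 3/2 + 3/2 = 3.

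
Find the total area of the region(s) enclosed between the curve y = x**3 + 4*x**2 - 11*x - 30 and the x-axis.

863/6

The curve meets the x-axis where x**3 + 4*x**2 - 11*x - 30 = 0, i.e. (x - 3)*(x + 2)*(x + 5) = 0, at x = -5, -2, 3.
On [-5, -2] the curve lies above the axis; ∫[-5,-2] (x**3 + 4*x**2 - 11*x - 30) dx = 117/4, giving area 117/4.
On [-2, 3] the curve lies below the axis; ∫[-2,3] (x**3 + 4*x**2 - 11*x - 30) dx = -1375/12, giving area 1375/12.
Total area = 117/4 + 1375/12 = 863/6.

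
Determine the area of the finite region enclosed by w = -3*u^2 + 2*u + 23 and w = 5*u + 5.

125/2

Set the curves equal: -3*u^2 + 2*u + 23 = 5*u + 5, so -3*u^2 - 3*u + 18 = 0, which factors as -3*(u - 2)*(u + 3) = 0. The curves meet at u = -3, 2.
On [-3, 2], w = -3*u^2 + 2*u + 23 is on top; that piece has area ∫[-3,2] (-3*u^2 - 3*u + 18) du = 125/2.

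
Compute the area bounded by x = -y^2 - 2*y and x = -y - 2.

9/2

Both boundary curves give x as a function of y, so integrate with respect to y. Setting them equal: -y^2 - y + 2 = 0, i.e. -(y - 1)*(y + 2) = 0, so they meet at y = -2, 1.
For y in [-2, 1], x = -y^2 - 2*y is on the right; area = ∫[-2,1] (-y^2 - y + 2) dy = 9/2.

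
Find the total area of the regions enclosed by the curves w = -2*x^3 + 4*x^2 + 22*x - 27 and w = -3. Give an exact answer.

Set the curves equal: -2*x^3 + 4*x^2 + 22*x - 27 = -3, so -2*x^3 + 4*x^2 + 22*x - 24 = 0, which factors as -2*(x - 4)*(x - 1)*(x + 3) = 0. The curves meet at x = -3, 1, 4.
On [-3, 1], w = -3 is on top; that piece has area ∫[-3,1] (-(-2*x^3 + 4*x^2 + 22*x - 24)) dx = 320/3.
On [1, 4], w = -2*x^3 + 4*x^2 + 22*x - 27 is on top; that piece has area ∫[1,4] (-2*x^3 + 4*x^2 + 22*x - 24) dx = 99/2.
Total enclosed area = 320/3 + 99/2 = 937/6.

937/6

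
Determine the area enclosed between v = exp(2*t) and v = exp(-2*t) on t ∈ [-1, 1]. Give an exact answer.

The difference (exp(2*t)) - (exp(-2*t)) = exp(2*t) - exp(-2*t) changes sign at t = 0 inside [-1, 1], so split the integral there.
∫[-1,0] (exp(2*t) - exp(-2*t)) dt = -exp(2)/2 - exp(-2)/2 + 1; the area of that piece is -1 + exp(-2)/2 + exp(2)/2.
∫[0,1] (exp(2*t) - exp(-2*t)) dt = -1 + exp(-2)/2 + exp(2)/2.
Total area = (-1 + exp(-2)/2 + exp(2)/2) + (-1 + exp(-2)/2 + exp(2)/2) = -2 + exp(-2) + exp(2).

-2 + exp(-2) + exp(2)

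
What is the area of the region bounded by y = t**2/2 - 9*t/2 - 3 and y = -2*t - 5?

9/4

Set the curves equal: t**2/2 - 9*t/2 - 3 = -2*t - 5, so t**2/2 - 5*t/2 + 2 = 0, which factors as (t - 4)*(t - 1)/2 = 0. The curves meet at t = 1, 4.
On [1, 4], y = -2*t - 5 is on top; that piece has area ∫[1,4] (-(t**2/2 - 5*t/2 + 2)) dt = 9/4.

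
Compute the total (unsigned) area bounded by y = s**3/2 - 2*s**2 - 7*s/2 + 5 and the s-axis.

The curve meets the s-axis where s**3/2 - 2*s**2 - 7*s/2 + 5 = 0, i.e. (s - 5)*(s - 1)*(s + 2)/2 = 0, at s = -2, 1, 5.
On [-2, 1] the curve lies above the axis; ∫[-2,1] (s**3/2 - 2*s**2 - 7*s/2 + 5) ds = 99/8, giving area 99/8.
On [1, 5] the curve lies below the axis; ∫[1,5] (s**3/2 - 2*s**2 - 7*s/2 + 5) ds = -80/3, giving area 80/3.
Total area = 99/8 + 80/3 = 937/24.

937/24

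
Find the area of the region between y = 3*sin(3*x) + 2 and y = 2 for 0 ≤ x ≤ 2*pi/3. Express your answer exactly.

The difference (3*sin(3*x) + 2) - (2) = 3*sin(3*x) changes sign at x = pi/3 inside [0, 2*pi/3], so split the integral there.
∫[0,pi/3] (3*sin(3*x)) dx = 2.
∫[pi/3,2*pi/3] (3*sin(3*x)) dx = -2; the area of that piece is 2.
Total area = 2 + 2 = 4.

4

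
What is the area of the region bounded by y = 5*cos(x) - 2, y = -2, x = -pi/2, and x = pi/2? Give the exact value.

10

On [-pi/2, pi/2], (5*cos(x) - 2) - (-2) = 5*cos(x) is ≥ 0 throughout, so the area is a single integral of |5*cos(x)|.
∫[-pi/2,pi/2] (5*cos(x)) dx = 10.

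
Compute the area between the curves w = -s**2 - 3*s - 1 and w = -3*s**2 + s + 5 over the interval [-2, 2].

The difference (-s**2 - 3*s - 1) - (-3*s**2 + s + 5) = 2*s**2 - 4*s - 6 changes sign at s = -1 inside [-2, 2], so split the integral there.
∫[-2,-1] (2*s**2 - 4*s - 6) ds = 14/3.
∫[-1,2] (2*s**2 - 4*s - 6) ds = -18; the area of that piece is 18.
Total area = 14/3 + 18 = 68/3.

68/3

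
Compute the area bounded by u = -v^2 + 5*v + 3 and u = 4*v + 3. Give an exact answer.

Both boundary curves give u as a function of v, so integrate with respect to v. Setting them equal: -v^2 + v = 0, i.e. -v*(v - 1) = 0, so they meet at v = 0, 1.
For v in [0, 1], u = -v^2 + 5*v + 3 is on the right; area = ∫[0,1] (-v^2 + v) dv = 1/6.

1/6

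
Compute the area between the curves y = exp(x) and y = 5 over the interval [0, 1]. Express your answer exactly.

6 - exp(1)

On [0, 1], (exp(x)) - (5) = exp(x) - 5 is ≤ 0 throughout, so the area is a single integral of |exp(x) - 5|.
∫[0,1] (exp(x) - 5) dx = -6 + exp(1); the area of that piece is 6 - exp(1).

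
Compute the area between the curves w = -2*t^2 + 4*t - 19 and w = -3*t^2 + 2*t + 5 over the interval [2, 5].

The difference (-2*t^2 + 4*t - 19) - (-3*t^2 + 2*t + 5) = t^2 + 2*t - 24 changes sign at t = 4 inside [2, 5], so split the integral there.
∫[2,4] (t^2 + 2*t - 24) dt = -52/3; the area of that piece is 52/3.
∫[4,5] (t^2 + 2*t - 24) dt = 16/3.
Total area = 52/3 + 16/3 = 68/3.

68/3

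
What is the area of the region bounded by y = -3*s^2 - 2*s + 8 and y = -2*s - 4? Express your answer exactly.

32

Set the curves equal: -3*s^2 - 2*s + 8 = -2*s - 4, so -3*s^2 + 12 = 0, which factors as -3*(s - 2)*(s + 2) = 0. The curves meet at s = -2, 2.
On [-2, 2], y = -3*s^2 - 2*s + 8 is on top; that piece has area ∫[-2,2] (-3*s^2 + 12) ds = 32.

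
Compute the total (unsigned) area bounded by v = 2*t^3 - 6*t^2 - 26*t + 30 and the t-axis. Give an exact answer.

256

The curve meets the t-axis where 2*t^3 - 6*t^2 - 26*t + 30 = 0, i.e. 2*(t - 5)*(t - 1)*(t + 3) = 0, at t = -3, 1, 5.
On [-3, 1] the curve lies above the axis; ∫[-3,1] (2*t^3 - 6*t^2 - 26*t + 30) dt = 128, giving area 128.
On [1, 5] the curve lies below the axis; ∫[1,5] (2*t^3 - 6*t^2 - 26*t + 30) dt = -128, giving area 128.
Total area = 128 + 128 = 256.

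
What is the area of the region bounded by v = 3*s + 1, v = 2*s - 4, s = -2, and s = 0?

8

On [-2, 0], (3*s + 1) - (2*s - 4) = s + 5 is ≥ 0 throughout, so the area is a single integral of |s + 5|.
∫[-2,0] (s + 5) ds = 8.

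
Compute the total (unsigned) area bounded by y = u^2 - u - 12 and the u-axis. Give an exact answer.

343/6

The curve meets the u-axis where u^2 - u - 12 = 0, i.e. (u - 4)*(u + 3) = 0, at u = -3, 4.
On [-3, 4] the curve lies below the axis; ∫[-3,4] (u^2 - u - 12) du = -343/6, giving area 343/6.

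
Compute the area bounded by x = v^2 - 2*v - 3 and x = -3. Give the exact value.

4/3

Both boundary curves give x as a function of v, so integrate with respect to v. Setting them equal: v^2 - 2*v = 0, i.e. v*(v - 2) = 0, so they meet at v = 0, 2.
For v in [0, 2], x = v^2 - 2*v - 3 is on the left; area = ∫[0,2] (-(v^2 - 2*v)) dv = 4/3.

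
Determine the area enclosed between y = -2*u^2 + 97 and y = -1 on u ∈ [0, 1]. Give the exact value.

On [0, 1], (-2*u^2 + 97) - (-1) = -2*u^2 + 98 is ≥ 0 throughout, so the area is a single integral of |-2*u^2 + 98|.
∫[0,1] (-2*u^2 + 98) du = 292/3.

292/3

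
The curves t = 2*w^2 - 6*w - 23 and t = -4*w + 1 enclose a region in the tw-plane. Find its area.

343/3

Both boundary curves give t as a function of w, so integrate with respect to w. Setting them equal: 2*w^2 - 2*w - 24 = 0, i.e. 2*(w - 4)*(w + 3) = 0, so they meet at w = -3, 4.
For w in [-3, 4], t = 2*w^2 - 6*w - 23 is on the left; area = ∫[-3,4] (-(2*w^2 - 2*w - 24)) dw = 343/3.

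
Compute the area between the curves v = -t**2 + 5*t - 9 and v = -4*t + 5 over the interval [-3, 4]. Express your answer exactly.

223/2

The difference (-t**2 + 5*t - 9) - (-4*t + 5) = -t**2 + 9*t - 14 changes sign at t = 2 inside [-3, 4], so split the integral there.
∫[-3,2] (-t**2 + 9*t - 14) dt = -625/6; the area of that piece is 625/6.
∫[2,4] (-t**2 + 9*t - 14) dt = 22/3.
Total area = 625/6 + 22/3 = 223/2.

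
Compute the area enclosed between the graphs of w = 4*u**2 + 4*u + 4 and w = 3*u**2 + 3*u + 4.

1/6

Set the curves equal: 4*u**2 + 4*u + 4 = 3*u**2 + 3*u + 4, so u**2 + u = 0, which factors as u*(u + 1) = 0. The curves meet at u = -1, 0.
On [-1, 0], w = 3*u**2 + 3*u + 4 is on top; that piece has area ∫[-1,0] (-(u**2 + u)) du = 1/6.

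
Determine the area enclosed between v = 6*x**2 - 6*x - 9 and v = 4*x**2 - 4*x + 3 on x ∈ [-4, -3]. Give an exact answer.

59/3

On [-4, -3], (6*x**2 - 6*x - 9) - (4*x**2 - 4*x + 3) = 2*x**2 - 2*x - 12 is ≥ 0 throughout, so the area is a single integral of |2*x**2 - 2*x - 12|.
∫[-4,-3] (2*x**2 - 2*x - 12) dx = 59/3.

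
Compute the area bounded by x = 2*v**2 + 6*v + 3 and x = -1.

Both boundary curves give x as a function of v, so integrate with respect to v. Setting them equal: 2*v**2 + 6*v + 4 = 0, i.e. 2*(v + 1)*(v + 2) = 0, so they meet at v = -2, -1.
For v in [-2, -1], x = 2*v**2 + 6*v + 3 is on the left; area = ∫[-2,-1] (-(2*v**2 + 6*v + 4)) dv = 1/3.

1/3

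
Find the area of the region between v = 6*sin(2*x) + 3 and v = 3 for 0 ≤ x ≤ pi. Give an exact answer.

The difference (6*sin(2*x) + 3) - (3) = 6*sin(2*x) changes sign at x = pi/2 inside [0, pi], so split the integral there.
∫[0,pi/2] (6*sin(2*x)) dx = 6.
∫[pi/2,pi] (6*sin(2*x)) dx = -6; the area of that piece is 6.
Total area = 6 + 6 = 12.

12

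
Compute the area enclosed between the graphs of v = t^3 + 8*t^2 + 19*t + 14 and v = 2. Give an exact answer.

Set the curves equal: t^3 + 8*t^2 + 19*t + 14 = 2, so t^3 + 8*t^2 + 19*t + 12 = 0, which factors as (t + 1)*(t + 3)*(t + 4) = 0. The curves meet at t = -4, -3, -1.
On [-4, -3], v = t^3 + 8*t^2 + 19*t + 14 is on top; that piece has area ∫[-4,-3] (t^3 + 8*t^2 + 19*t + 12) dt = 5/12.
On [-3, -1], v = 2 is on top; that piece has area ∫[-3,-1] (-(t^3 + 8*t^2 + 19*t + 12)) dt = 8/3.
Total enclosed area = 5/12 + 8/3 = 37/12.

37/12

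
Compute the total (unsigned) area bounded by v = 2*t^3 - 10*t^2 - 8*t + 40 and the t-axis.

The curve meets the t-axis where 2*t^3 - 10*t^2 - 8*t + 40 = 0, i.e. 2*(t - 5)*(t - 2)*(t + 2) = 0, at t = -2, 2, 5.
On [-2, 2] the curve lies above the axis; ∫[-2,2] (2*t^3 - 10*t^2 - 8*t + 40) dt = 320/3, giving area 320/3.
On [2, 5] the curve lies below the axis; ∫[2,5] (2*t^3 - 10*t^2 - 8*t + 40) dt = -99/2, giving area 99/2.
Total area = 320/3 + 99/2 = 937/6.

937/6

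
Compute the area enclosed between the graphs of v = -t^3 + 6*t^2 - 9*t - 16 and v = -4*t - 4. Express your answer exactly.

131/4

Set the curves equal: -t^3 + 6*t^2 - 9*t - 16 = -4*t - 4, so -t^3 + 6*t^2 - 5*t - 12 = 0, which factors as -(t - 4)*(t - 3)*(t + 1) = 0. The curves meet at t = -1, 3, 4.
On [-1, 3], v = -4*t - 4 is on top; that piece has area ∫[-1,3] (-(-t^3 + 6*t^2 - 5*t - 12)) dt = 32.
On [3, 4], v = -t^3 + 6*t^2 - 9*t - 16 is on top; that piece has area ∫[3,4] (-t^3 + 6*t^2 - 5*t - 12) dt = 3/4.
Total enclosed area = 32 + 3/4 = 131/4.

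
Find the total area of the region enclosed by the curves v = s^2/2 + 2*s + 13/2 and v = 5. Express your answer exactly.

Set the curves equal: s^2/2 + 2*s + 13/2 = 5, so s^2/2 + 2*s + 3/2 = 0, which factors as (s + 1)*(s + 3)/2 = 0. The curves meet at s = -3, -1.
On [-3, -1], v = 5 is on top; that piece has area ∫[-3,-1] (-(s^2/2 + 2*s + 3/2)) ds = 2/3.

2/3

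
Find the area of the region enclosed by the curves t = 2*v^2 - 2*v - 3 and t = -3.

Both boundary curves give t as a function of v, so integrate with respect to v. Setting them equal: 2*v^2 - 2*v = 0, i.e. 2*v*(v - 1) = 0, so they meet at v = 0, 1.
For v in [0, 1], t = 2*v^2 - 2*v - 3 is on the left; area = ∫[0,1] (-(2*v^2 - 2*v)) dv = 1/3.

1/3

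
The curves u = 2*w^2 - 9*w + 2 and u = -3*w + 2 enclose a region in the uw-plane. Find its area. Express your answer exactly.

9

Both boundary curves give u as a function of w, so integrate with respect to w. Setting them equal: 2*w^2 - 6*w = 0, i.e. 2*w*(w - 3) = 0, so they meet at w = 0, 3.
For w in [0, 3], u = 2*w^2 - 9*w + 2 is on the left; area = ∫[0,3] (-(2*w^2 - 6*w)) dw = 9.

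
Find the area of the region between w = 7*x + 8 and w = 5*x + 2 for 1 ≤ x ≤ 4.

33

On [1, 4], (7*x + 8) - (5*x + 2) = 2*x + 6 is ≥ 0 throughout, so the area is a single integral of |2*x + 6|.
∫[1,4] (2*x + 6) dx = 33.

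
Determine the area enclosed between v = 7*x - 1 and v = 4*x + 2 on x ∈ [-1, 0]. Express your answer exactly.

9/2

On [-1, 0], (7*x - 1) - (4*x + 2) = 3*x - 3 is ≤ 0 throughout, so the area is a single integral of |3*x - 3|.
∫[-1,0] (3*x - 3) dx = -9/2; the area of that piece is 9/2.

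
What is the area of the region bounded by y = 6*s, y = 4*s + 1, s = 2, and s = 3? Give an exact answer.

On [2, 3], (6*s) - (4*s + 1) = 2*s - 1 is ≥ 0 throughout, so the area is a single integral of |2*s - 1|.
∫[2,3] (2*s - 1) ds = 4.

4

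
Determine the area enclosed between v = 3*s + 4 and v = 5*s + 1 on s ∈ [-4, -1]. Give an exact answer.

On [-4, -1], (3*s + 4) - (5*s + 1) = -2*s + 3 is ≥ 0 throughout, so the area is a single integral of |-2*s + 3|.
∫[-4,-1] (-2*s + 3) ds = 24.

24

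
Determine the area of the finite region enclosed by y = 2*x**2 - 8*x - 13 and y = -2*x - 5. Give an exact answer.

125/3

Set the curves equal: 2*x**2 - 8*x - 13 = -2*x - 5, so 2*x**2 - 6*x - 8 = 0, which factors as 2*(x - 4)*(x + 1) = 0. The curves meet at x = -1, 4.
On [-1, 4], y = -2*x - 5 is on top; that piece has area ∫[-1,4] (-(2*x**2 - 6*x - 8)) dx = 125/3.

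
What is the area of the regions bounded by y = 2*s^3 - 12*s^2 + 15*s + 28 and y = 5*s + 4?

131/2

Set the curves equal: 2*s^3 - 12*s^2 + 15*s + 28 = 5*s + 4, so 2*s^3 - 12*s^2 + 10*s + 24 = 0, which factors as 2*(s - 4)*(s - 3)*(s + 1) = 0. The curves meet at s = -1, 3, 4.
On [-1, 3], y = 2*s^3 - 12*s^2 + 15*s + 28 is on top; that piece has area ∫[-1,3] (2*s^3 - 12*s^2 + 10*s + 24) ds = 64.
On [3, 4], y = 5*s + 4 is on top; that piece has area ∫[3,4] (-(2*s^3 - 12*s^2 + 10*s + 24)) ds = 3/2.
Total enclosed area = 64 + 3/2 = 131/2.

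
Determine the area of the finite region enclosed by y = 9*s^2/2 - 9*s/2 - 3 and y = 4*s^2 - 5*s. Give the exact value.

125/12

Set the curves equal: 9*s^2/2 - 9*s/2 - 3 = 4*s^2 - 5*s, so s^2/2 + s/2 - 3 = 0, which factors as (s - 2)*(s + 3)/2 = 0. The curves meet at s = -3, 2.
On [-3, 2], y = 4*s^2 - 5*s is on top; that piece has area ∫[-3,2] (-(s^2/2 + s/2 - 3)) ds = 125/12.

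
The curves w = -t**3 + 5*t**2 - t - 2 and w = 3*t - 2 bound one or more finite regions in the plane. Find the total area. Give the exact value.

Set the curves equal: -t**3 + 5*t**2 - t - 2 = 3*t - 2, so -t**3 + 5*t**2 - 4*t = 0, which factors as -t*(t - 4)*(t - 1) = 0. The curves meet at t = 0, 1, 4.
On [0, 1], w = 3*t - 2 is on top; that piece has area ∫[0,1] (-(-t**3 + 5*t**2 - 4*t)) dt = 7/12.
On [1, 4], w = -t**3 + 5*t**2 - t - 2 is on top; that piece has area ∫[1,4] (-t**3 + 5*t**2 - 4*t) dt = 45/4.
Total enclosed area = 7/12 + 45/4 = 71/6.

71/6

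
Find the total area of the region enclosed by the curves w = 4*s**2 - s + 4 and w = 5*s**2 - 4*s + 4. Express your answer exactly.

Set the curves equal: 4*s**2 - s + 4 = 5*s**2 - 4*s + 4, so -s**2 + 3*s = 0, which factors as -s*(s - 3) = 0. The curves meet at s = 0, 3.
On [0, 3], w = 4*s**2 - s + 4 is on top; that piece has area ∫[0,3] (-s**2 + 3*s) ds = 9/2.

9/2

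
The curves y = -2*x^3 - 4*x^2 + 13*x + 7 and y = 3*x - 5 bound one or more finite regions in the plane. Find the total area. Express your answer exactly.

Set the curves equal: -2*x^3 - 4*x^2 + 13*x + 7 = 3*x - 5, so -2*x^3 - 4*x^2 + 10*x + 12 = 0, which factors as -2*(x - 2)*(x + 1)*(x + 3) = 0. The curves meet at x = -3, -1, 2.
On [-3, -1], y = 3*x - 5 is on top; that piece has area ∫[-3,-1] (-(-2*x^3 - 4*x^2 + 10*x + 12)) dx = 32/3.
On [-1, 2], y = -2*x^3 - 4*x^2 + 13*x + 7 is on top; that piece has area ∫[-1,2] (-2*x^3 - 4*x^2 + 10*x + 12) dx = 63/2.
Total enclosed area = 32/3 + 63/2 = 253/6.

253/6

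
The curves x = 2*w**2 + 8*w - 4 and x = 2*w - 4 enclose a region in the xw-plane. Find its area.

Both boundary curves give x as a function of w, so integrate with respect to w. Setting them equal: 2*w**2 + 6*w = 0, i.e. 2*w*(w + 3) = 0, so they meet at w = -3, 0.
For w in [-3, 0], x = 2*w**2 + 8*w - 4 is on the left; area = ∫[-3,0] (-(2*w**2 + 6*w)) dw = 9.

9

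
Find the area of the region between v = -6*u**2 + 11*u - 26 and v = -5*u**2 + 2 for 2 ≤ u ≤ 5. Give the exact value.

The difference (-6*u**2 + 11*u - 26) - (-5*u**2 + 2) = -u**2 + 11*u - 28 changes sign at u = 4 inside [2, 5], so split the integral there.
∫[2,4] (-u**2 + 11*u - 28) du = -26/3; the area of that piece is 26/3.
∫[4,5] (-u**2 + 11*u - 28) du = 7/6.
Total area = 26/3 + 7/6 = 59/6.

59/6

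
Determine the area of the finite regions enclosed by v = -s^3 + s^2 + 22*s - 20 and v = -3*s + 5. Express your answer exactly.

Set the curves equal: -s^3 + s^2 + 22*s - 20 = -3*s + 5, so -s^3 + s^2 + 25*s - 25 = 0, which factors as -(s - 5)*(s - 1)*(s + 5) = 0. The curves meet at s = -5, 1, 5.
On [-5, 1], v = -3*s + 5 is on top; that piece has area ∫[-5,1] (-(-s^3 + s^2 + 25*s - 25)) ds = 252.
On [1, 5], v = -s^3 + s^2 + 22*s - 20 is on top; that piece has area ∫[1,5] (-s^3 + s^2 + 25*s - 25) ds = 256/3.
Total enclosed area = 252 + 256/3 = 1012/3.

1012/3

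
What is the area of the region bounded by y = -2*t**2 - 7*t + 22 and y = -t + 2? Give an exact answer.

343/3

Set the curves equal: -2*t**2 - 7*t + 22 = -t + 2, so -2*t**2 - 6*t + 20 = 0, which factors as -2*(t - 2)*(t + 5) = 0. The curves meet at t = -5, 2.
On [-5, 2], y = -2*t**2 - 7*t + 22 is on top; that piece has area ∫[-5,2] (-2*t**2 - 6*t + 20) dt = 343/3.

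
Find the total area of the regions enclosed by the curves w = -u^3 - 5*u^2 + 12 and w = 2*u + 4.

Set the curves equal: -u^3 - 5*u^2 + 12 = 2*u + 4, so -u^3 - 5*u^2 - 2*u + 8 = 0, which factors as -(u - 1)*(u + 2)*(u + 4) = 0. The curves meet at u = -4, -2, 1.
On [-4, -2], w = 2*u + 4 is on top; that piece has area ∫[-4,-2] (-(-u^3 - 5*u^2 - 2*u + 8)) du = 16/3.
On [-2, 1], w = -u^3 - 5*u^2 + 12 is on top; that piece has area ∫[-2,1] (-u^3 - 5*u^2 - 2*u + 8) du = 63/4.
Total enclosed area = 16/3 + 63/4 = 253/12.

253/12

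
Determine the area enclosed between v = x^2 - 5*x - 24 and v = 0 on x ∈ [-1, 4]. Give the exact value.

815/6

On [-1, 4], (x^2 - 5*x - 24) - (0) = x^2 - 5*x - 24 is ≤ 0 throughout, so the area is a single integral of |x^2 - 5*x - 24|.
∫[-1,4] (x^2 - 5*x - 24) dx = -815/6; the area of that piece is 815/6.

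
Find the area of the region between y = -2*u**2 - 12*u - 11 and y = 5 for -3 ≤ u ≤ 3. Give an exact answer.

The difference (-2*u**2 - 12*u - 11) - (5) = -2*u**2 - 12*u - 16 changes sign at u = -2 inside [-3, 3], so split the integral there.
∫[-3,-2] (-2*u**2 - 12*u - 16) du = 4/3.
∫[-2,3] (-2*u**2 - 12*u - 16) du = -400/3; the area of that piece is 400/3.
Total area = 4/3 + 400/3 = 404/3.

404/3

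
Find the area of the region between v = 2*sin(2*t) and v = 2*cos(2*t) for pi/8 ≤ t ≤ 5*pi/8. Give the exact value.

On [pi/8, 5*pi/8], (2*sin(2*t)) - (2*cos(2*t)) = 2*sin(2*t) - 2*cos(2*t) is ≥ 0 throughout, so the area is a single integral of |2*sin(2*t) - 2*cos(2*t)|.
∫[pi/8,5*pi/8] (2*sin(2*t) - 2*cos(2*t)) dt = 2*sqrt(2).

2*sqrt(2)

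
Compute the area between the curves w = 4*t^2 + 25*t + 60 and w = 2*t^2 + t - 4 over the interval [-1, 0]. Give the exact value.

On [-1, 0], (4*t^2 + 25*t + 60) - (2*t^2 + t - 4) = 2*t^2 + 24*t + 64 is ≥ 0 throughout, so the area is a single integral of |2*t^2 + 24*t + 64|.
∫[-1,0] (2*t^2 + 24*t + 64) dt = 158/3.

158/3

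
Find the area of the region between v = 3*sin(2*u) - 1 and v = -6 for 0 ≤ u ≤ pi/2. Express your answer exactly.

3 + 5*pi/2

On [0, pi/2], (3*sin(2*u) - 1) - (-6) = 3*sin(2*u) + 5 is ≥ 0 throughout, so the area is a single integral of |3*sin(2*u) + 5|.
∫[0,pi/2] (3*sin(2*u) + 5) du = 3 + 5*pi/2.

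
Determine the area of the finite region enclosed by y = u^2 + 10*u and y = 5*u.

125/6

Set the curves equal: u^2 + 10*u = 5*u, so u^2 + 5*u = 0, which factors as u*(u + 5) = 0. The curves meet at u = -5, 0.
On [-5, 0], y = 5*u is on top; that piece has area ∫[-5,0] (-(u^2 + 5*u)) du = 125/6.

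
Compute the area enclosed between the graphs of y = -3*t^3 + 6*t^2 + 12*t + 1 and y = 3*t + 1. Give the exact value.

Set the curves equal: -3*t^3 + 6*t^2 + 12*t + 1 = 3*t + 1, so -3*t^3 + 6*t^2 + 9*t = 0, which factors as -3*t*(t - 3)*(t + 1) = 0. The curves meet at t = -1, 0, 3.
On [-1, 0], y = 3*t + 1 is on top; that piece has area ∫[-1,0] (-(-3*t^3 + 6*t^2 + 9*t)) dt = 7/4.
On [0, 3], y = -3*t^3 + 6*t^2 + 12*t + 1 is on top; that piece has area ∫[0,3] (-3*t^3 + 6*t^2 + 9*t) dt = 135/4.
Total enclosed area = 7/4 + 135/4 = 71/2.

71/2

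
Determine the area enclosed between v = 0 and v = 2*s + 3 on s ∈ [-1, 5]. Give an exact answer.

On [-1, 5], (0) - (2*s + 3) = -2*s - 3 is ≤ 0 throughout, so the area is a single integral of |-2*s - 3|.
∫[-1,5] (-2*s - 3) ds = -42; the area of that piece is 42.

42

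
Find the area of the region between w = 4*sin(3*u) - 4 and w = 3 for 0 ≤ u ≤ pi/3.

-8/3 + 7*pi/3

On [0, pi/3], (4*sin(3*u) - 4) - (3) = 4*sin(3*u) - 7 is ≤ 0 throughout, so the area is a single integral of |4*sin(3*u) - 7|.
∫[0,pi/3] (4*sin(3*u) - 7) du = 8/3 - 7*pi/3; the area of that piece is -8/3 + 7*pi/3.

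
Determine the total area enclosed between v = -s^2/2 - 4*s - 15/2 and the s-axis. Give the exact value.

The curve meets the s-axis where -s^2/2 - 4*s - 15/2 = 0, i.e. -(s + 3)*(s + 5)/2 = 0, at s = -5, -3.
On [-5, -3] the curve lies above the axis; ∫[-5,-3] (-s^2/2 - 4*s - 15/2) ds = 2/3, giving area 2/3.

2/3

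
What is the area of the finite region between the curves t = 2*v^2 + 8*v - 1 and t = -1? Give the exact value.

64/3

Both boundary curves give t as a function of v, so integrate with respect to v. Setting them equal: 2*v^2 + 8*v = 0, i.e. 2*v*(v + 4) = 0, so they meet at v = -4, 0.
For v in [-4, 0], t = 2*v^2 + 8*v - 1 is on the left; area = ∫[-4,0] (-(2*v^2 + 8*v)) dv = 64/3.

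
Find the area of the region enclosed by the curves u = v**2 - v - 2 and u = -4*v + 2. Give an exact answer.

Both boundary curves give u as a function of v, so integrate with respect to v. Setting them equal: v**2 + 3*v - 4 = 0, i.e. (v - 1)*(v + 4) = 0, so they meet at v = -4, 1.
For v in [-4, 1], u = v**2 - v - 2 is on the left; area = ∫[-4,1] (-(v**2 + 3*v - 4)) dv = 125/6.

125/6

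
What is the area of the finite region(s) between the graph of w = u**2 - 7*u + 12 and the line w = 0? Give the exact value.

The curve meets the u-axis where u**2 - 7*u + 12 = 0, i.e. (u - 4)*(u - 3) = 0, at u = 3, 4.
On [3, 4] the curve lies below the axis; ∫[3,4] (u**2 - 7*u + 12) du = -1/6, giving area 1/6.

1/6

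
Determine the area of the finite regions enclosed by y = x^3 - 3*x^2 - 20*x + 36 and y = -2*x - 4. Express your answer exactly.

Set the curves equal: x^3 - 3*x^2 - 20*x + 36 = -2*x - 4, so x^3 - 3*x^2 - 18*x + 40 = 0, which factors as (x - 5)*(x - 2)*(x + 4) = 0. The curves meet at x = -4, 2, 5.
On [-4, 2], y = x^3 - 3*x^2 - 20*x + 36 is on top; that piece has area ∫[-4,2] (x^3 - 3*x^2 - 18*x + 40) dx = 216.
On [2, 5], y = -2*x - 4 is on top; that piece has area ∫[2,5] (-(x^3 - 3*x^2 - 18*x + 40)) dx = 135/4.
Total enclosed area = 216 + 135/4 = 999/4.

999/4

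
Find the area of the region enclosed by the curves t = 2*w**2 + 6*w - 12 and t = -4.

125/3

Both boundary curves give t as a function of w, so integrate with respect to w. Setting them equal: 2*w**2 + 6*w - 8 = 0, i.e. 2*(w - 1)*(w + 4) = 0, so they meet at w = -4, 1.
For w in [-4, 1], t = 2*w**2 + 6*w - 12 is on the left; area = ∫[-4,1] (-(2*w**2 + 6*w - 8)) dw = 125/3.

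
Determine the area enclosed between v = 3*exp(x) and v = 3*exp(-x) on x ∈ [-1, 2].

The difference (3*exp(x)) - (3*exp(-x)) = 3*exp(x) - 3*exp(-x) changes sign at x = 0 inside [-1, 2], so split the integral there.
∫[-1,0] (3*exp(x) - 3*exp(-x)) dx = -3*exp(1) - 3*exp(-1) + 6; the area of that piece is -6 + 3*exp(-1) + 3*exp(1).
∫[0,2] (3*exp(x) - 3*exp(-x)) dx = -6 + 3*exp(-2) + 3*exp(2).
Total area = (-6 + 3*exp(-1) + 3*exp(1)) + (-6 + 3*exp(-2) + 3*exp(2)) = -12 + 3*exp(-2) + 3*exp(-1) + 3*exp(1) + 3*exp(2).

-12 + 3*exp(-2) + 3*exp(-1) + 3*exp(1) + 3*exp(2)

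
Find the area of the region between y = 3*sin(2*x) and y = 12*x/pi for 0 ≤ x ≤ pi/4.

3/2 - 3*pi/8

On [0, pi/4], (3*sin(2*x)) - (12*x/pi) = -12*x/pi + 3*sin(2*x) is ≥ 0 throughout, so the area is a single integral of |-12*x/pi + 3*sin(2*x)|.
∫[0,pi/4] (-12*x/pi + 3*sin(2*x)) dx = 3/2 - 3*pi/8.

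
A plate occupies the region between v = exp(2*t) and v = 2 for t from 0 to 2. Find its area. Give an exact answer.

-11/2 + 2*log(2) + exp(4)/2

The difference (exp(2*t)) - (2) = exp(2*t) - 2 changes sign at t = log(2)/2 inside [0, 2], so split the integral there.
∫[0,log(2)/2] (exp(2*t) - 2) dt = 1/2 - log(2); the area of that piece is -1/2 + log(2).
∫[log(2)/2,2] (exp(2*t) - 2) dt = -5 + log(2) + exp(4)/2.
Total area = (-1/2 + log(2)) + (-5 + log(2) + exp(4)/2) = -11/2 + 2*log(2) + exp(4)/2.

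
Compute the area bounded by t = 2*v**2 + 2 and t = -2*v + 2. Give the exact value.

Both boundary curves give t as a function of v, so integrate with respect to v. Setting them equal: 2*v**2 + 2*v = 0, i.e. 2*v*(v + 1) = 0, so they meet at v = -1, 0.
For v in [-1, 0], t = 2*v**2 + 2 is on the left; area = ∫[-1,0] (-(2*v**2 + 2*v)) dv = 1/3.

1/3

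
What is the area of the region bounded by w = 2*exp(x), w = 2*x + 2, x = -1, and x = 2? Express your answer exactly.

On [-1, 2], (2*exp(x)) - (2*x + 2) = -2*x + 2*exp(x) - 2 is ≥ 0 throughout, so the area is a single integral of |-2*x + 2*exp(x) - 2|.
∫[-1,2] (-2*x + 2*exp(x) - 2) dx = -9 - 2*exp(-1) + 2*exp(2).

-9 - 2*exp(-1) + 2*exp(2)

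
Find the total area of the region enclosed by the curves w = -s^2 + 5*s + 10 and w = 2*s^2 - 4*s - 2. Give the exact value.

125/2

Set the curves equal: -s^2 + 5*s + 10 = 2*s^2 - 4*s - 2, so -3*s^2 + 9*s + 12 = 0, which factors as -3*(s - 4)*(s + 1) = 0. The curves meet at s = -1, 4.
On [-1, 4], w = -s^2 + 5*s + 10 is on top; that piece has area ∫[-1,4] (-3*s^2 + 9*s + 12) ds = 125/2.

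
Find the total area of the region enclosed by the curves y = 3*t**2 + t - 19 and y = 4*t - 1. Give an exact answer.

125/2

Set the curves equal: 3*t**2 + t - 19 = 4*t - 1, so 3*t**2 - 3*t - 18 = 0, which factors as 3*(t - 3)*(t + 2) = 0. The curves meet at t = -2, 3.
On [-2, 3], y = 4*t - 1 is on top; that piece has area ∫[-2,3] (-(3*t**2 - 3*t - 18)) dt = 125/2.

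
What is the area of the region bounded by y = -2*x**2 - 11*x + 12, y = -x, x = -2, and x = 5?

599/3

The difference (-2*x**2 - 11*x + 12) - (-x) = -2*x**2 - 10*x + 12 changes sign at x = 1 inside [-2, 5], so split the integral there.
∫[-2,1] (-2*x**2 - 10*x + 12) dx = 45.
∫[1,5] (-2*x**2 - 10*x + 12) dx = -464/3; the area of that piece is 464/3.
Total area = 45 + 464/3 = 599/3.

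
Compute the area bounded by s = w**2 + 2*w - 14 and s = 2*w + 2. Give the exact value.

Both boundary curves give s as a function of w, so integrate with respect to w. Setting them equal: w**2 - 16 = 0, i.e. (w - 4)*(w + 4) = 0, so they meet at w = -4, 4.
For w in [-4, 4], s = w**2 + 2*w - 14 is on the left; area = ∫[-4,4] (-(w**2 - 16)) dw = 256/3.

256/3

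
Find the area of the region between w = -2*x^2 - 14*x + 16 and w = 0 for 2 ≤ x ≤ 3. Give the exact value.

On [2, 3], (-2*x^2 - 14*x + 16) - (0) = -2*x^2 - 14*x + 16 is ≤ 0 throughout, so the area is a single integral of |-2*x^2 - 14*x + 16|.
∫[2,3] (-2*x^2 - 14*x + 16) dx = -95/3; the area of that piece is 95/3.

95/3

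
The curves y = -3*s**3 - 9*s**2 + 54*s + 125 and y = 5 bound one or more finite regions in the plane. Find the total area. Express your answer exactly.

Set the curves equal: -3*s**3 - 9*s**2 + 54*s + 125 = 5, so -3*s**3 - 9*s**2 + 54*s + 120 = 0, which factors as -3*(s - 4)*(s + 2)*(s + 5) = 0. The curves meet at s = -5, -2, 4.
On [-5, -2], y = 5 is on top; that piece has area ∫[-5,-2] (-(-3*s**3 - 9*s**2 + 54*s + 120)) ds = 405/4.
On [-2, 4], y = -3*s**3 - 9*s**2 + 54*s + 125 is on top; that piece has area ∫[-2,4] (-3*s**3 - 9*s**2 + 54*s + 120) ds = 648.
Total enclosed area = 405/4 + 648 = 2997/4.

2997/4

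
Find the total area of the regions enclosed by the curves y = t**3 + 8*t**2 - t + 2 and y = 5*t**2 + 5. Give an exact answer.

Set the curves equal: t**3 + 8*t**2 - t + 2 = 5*t**2 + 5, so t**3 + 3*t**2 - t - 3 = 0, which factors as (t - 1)*(t + 1)*(t + 3) = 0. The curves meet at t = -3, -1, 1.
On [-3, -1], y = t**3 + 8*t**2 - t + 2 is on top; that piece has area ∫[-3,-1] (t**3 + 3*t**2 - t - 3) dt = 4.
On [-1, 1], y = 5*t**2 + 5 is on top; that piece has area ∫[-1,1] (-(t**3 + 3*t**2 - t - 3)) dt = 4.
Total enclosed area = 4 + 4 = 8.

8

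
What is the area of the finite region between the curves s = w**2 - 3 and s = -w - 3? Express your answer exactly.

Both boundary curves give s as a function of w, so integrate with respect to w. Setting them equal: w**2 + w = 0, i.e. w*(w + 1) = 0, so they meet at w = -1, 0.
For w in [-1, 0], s = w**2 - 3 is on the left; area = ∫[-1,0] (-(w**2 + w)) dw = 1/6.

1/6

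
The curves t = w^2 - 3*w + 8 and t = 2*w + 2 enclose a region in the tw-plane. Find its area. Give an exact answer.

1/6

Both boundary curves give t as a function of w, so integrate with respect to w. Setting them equal: w^2 - 5*w + 6 = 0, i.e. (w - 3)*(w - 2) = 0, so they meet at w = 2, 3.
For w in [2, 3], t = w^2 - 3*w + 8 is on the left; area = ∫[2,3] (-(w^2 - 5*w + 6)) dw = 1/6.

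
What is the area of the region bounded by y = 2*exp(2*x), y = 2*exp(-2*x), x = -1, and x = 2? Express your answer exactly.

-4 + exp(-4) + exp(-2) + exp(2) + exp(4)

The difference (2*exp(2*x)) - (2*exp(-2*x)) = 2*exp(2*x) - 2*exp(-2*x) changes sign at x = 0 inside [-1, 2], so split the integral there.
∫[-1,0] (2*exp(2*x) - 2*exp(-2*x)) dx = -exp(2) - exp(-2) + 2; the area of that piece is -2 + exp(-2) + exp(2).
∫[0,2] (2*exp(2*x) - 2*exp(-2*x)) dx = -2 + exp(-4) + exp(4).
Total area = (-2 + exp(-2) + exp(2)) + (-2 + exp(-4) + exp(4)) = -4 + exp(-4) + exp(-2) + exp(2) + exp(4).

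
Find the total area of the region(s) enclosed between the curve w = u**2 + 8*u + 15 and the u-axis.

The curve meets the u-axis where u**2 + 8*u + 15 = 0, i.e. (u + 3)*(u + 5) = 0, at u = -5, -3.
On [-5, -3] the curve lies below the axis; ∫[-5,-3] (u**2 + 8*u + 15) du = -4/3, giving area 4/3.

4/3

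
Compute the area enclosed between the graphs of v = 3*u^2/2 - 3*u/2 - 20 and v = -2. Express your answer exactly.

Set the curves equal: 3*u^2/2 - 3*u/2 - 20 = -2, so 3*u^2/2 - 3*u/2 - 18 = 0, which factors as 3*(u - 4)*(u + 3)/2 = 0. The curves meet at u = -3, 4.
On [-3, 4], v = -2 is on top; that piece has area ∫[-3,4] (-(3*u^2/2 - 3*u/2 - 18)) du = 343/4.

343/4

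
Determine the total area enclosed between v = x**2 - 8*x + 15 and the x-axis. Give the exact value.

The curve meets the x-axis where x**2 - 8*x + 15 = 0, i.e. (x - 5)*(x - 3) = 0, at x = 3, 5.
On [3, 5] the curve lies below the axis; ∫[3,5] (x**2 - 8*x + 15) dx = -4/3, giving area 4/3.

4/3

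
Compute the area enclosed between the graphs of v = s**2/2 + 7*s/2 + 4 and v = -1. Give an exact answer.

9/4

Set the curves equal: s**2/2 + 7*s/2 + 4 = -1, so s**2/2 + 7*s/2 + 5 = 0, which factors as (s + 2)*(s + 5)/2 = 0. The curves meet at s = -5, -2.
On [-5, -2], v = -1 is on top; that piece has area ∫[-5,-2] (-(s**2/2 + 7*s/2 + 5)) ds = 9/4.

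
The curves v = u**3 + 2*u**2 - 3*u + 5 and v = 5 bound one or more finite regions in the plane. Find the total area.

71/6

Set the curves equal: u**3 + 2*u**2 - 3*u + 5 = 5, so u**3 + 2*u**2 - 3*u = 0, which factors as u*(u - 1)*(u + 3) = 0. The curves meet at u = -3, 0, 1.
On [-3, 0], v = u**3 + 2*u**2 - 3*u + 5 is on top; that piece has area ∫[-3,0] (u**3 + 2*u**2 - 3*u) du = 45/4.
On [0, 1], v = 5 is on top; that piece has area ∫[0,1] (-(u**3 + 2*u**2 - 3*u)) du = 7/12.
Total enclosed area = 45/4 + 7/12 = 71/6.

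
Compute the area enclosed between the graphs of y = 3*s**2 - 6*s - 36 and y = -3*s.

Set the curves equal: 3*s**2 - 6*s - 36 = -3*s, so 3*s**2 - 3*s - 36 = 0, which factors as 3*(s - 4)*(s + 3) = 0. The curves meet at s = -3, 4.
On [-3, 4], y = -3*s is on top; that piece has area ∫[-3,4] (-(3*s**2 - 3*s - 36)) ds = 343/2.

343/2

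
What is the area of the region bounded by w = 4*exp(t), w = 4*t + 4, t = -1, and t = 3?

On [-1, 3], (4*exp(t)) - (4*t + 4) = -4*t + 4*exp(t) - 4 is ≥ 0 throughout, so the area is a single integral of |-4*t + 4*exp(t) - 4|.
∫[-1,3] (-4*t + 4*exp(t) - 4) dt = -32 - 4*exp(-1) + 4*exp(3).

-32 - 4*exp(-1) + 4*exp(3)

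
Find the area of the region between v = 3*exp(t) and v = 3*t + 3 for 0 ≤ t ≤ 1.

On [0, 1], (3*exp(t)) - (3*t + 3) = -3*t + 3*exp(t) - 3 is ≥ 0 throughout, so the area is a single integral of |-3*t + 3*exp(t) - 3|.
∫[0,1] (-3*t + 3*exp(t) - 3) dt = -15/2 + 3*exp(1).

-15/2 + 3*exp(1)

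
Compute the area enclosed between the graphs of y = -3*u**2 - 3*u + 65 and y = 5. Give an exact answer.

Set the curves equal: -3*u**2 - 3*u + 65 = 5, so -3*u**2 - 3*u + 60 = 0, which factors as -3*(u - 4)*(u + 5) = 0. The curves meet at u = -5, 4.
On [-5, 4], y = -3*u**2 - 3*u + 65 is on top; that piece has area ∫[-5,4] (-3*u**2 - 3*u + 60) du = 729/2.

729/2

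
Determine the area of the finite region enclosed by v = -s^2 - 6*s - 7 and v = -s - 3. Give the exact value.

Set the curves equal: -s^2 - 6*s - 7 = -s - 3, so -s^2 - 5*s - 4 = 0, which factors as -(s + 1)*(s + 4) = 0. The curves meet at s = -4, -1.
On [-4, -1], v = -s^2 - 6*s - 7 is on top; that piece has area ∫[-4,-1] (-s^2 - 5*s - 4) ds = 9/2.

9/2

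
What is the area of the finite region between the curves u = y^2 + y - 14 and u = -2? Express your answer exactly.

343/6

Both boundary curves give u as a function of y, so integrate with respect to y. Setting them equal: y^2 + y - 12 = 0, i.e. (y - 3)*(y + 4) = 0, so they meet at y = -4, 3.
For y in [-4, 3], u = y^2 + y - 14 is on the left; area = ∫[-4,3] (-(y^2 + y - 12)) dy = 343/6.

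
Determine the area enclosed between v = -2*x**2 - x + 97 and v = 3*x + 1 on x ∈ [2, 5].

On [2, 5], (-2*x**2 - x + 97) - (3*x + 1) = -2*x**2 - 4*x + 96 is ≥ 0 throughout, so the area is a single integral of |-2*x**2 - 4*x + 96|.
∫[2,5] (-2*x**2 - 4*x + 96) dx = 168.

168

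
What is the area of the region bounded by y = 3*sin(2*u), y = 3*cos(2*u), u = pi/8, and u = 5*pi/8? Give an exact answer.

3*sqrt(2)

On [pi/8, 5*pi/8], (3*sin(2*u)) - (3*cos(2*u)) = 3*sin(2*u) - 3*cos(2*u) is ≥ 0 throughout, so the area is a single integral of |3*sin(2*u) - 3*cos(2*u)|.
∫[pi/8,5*pi/8] (3*sin(2*u) - 3*cos(2*u)) du = 3*sqrt(2).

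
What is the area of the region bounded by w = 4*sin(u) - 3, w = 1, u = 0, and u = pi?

-8 + 4*pi

On [0, pi], (4*sin(u) - 3) - (1) = 4*sin(u) - 4 is ≤ 0 throughout, so the area is a single integral of |4*sin(u) - 4|.
∫[0,pi] (4*sin(u) - 4) du = 8 - 4*pi; the area of that piece is -8 + 4*pi.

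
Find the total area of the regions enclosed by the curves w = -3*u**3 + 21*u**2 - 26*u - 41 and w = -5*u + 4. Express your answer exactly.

Set the curves equal: -3*u**3 + 21*u**2 - 26*u - 41 = -5*u + 4, so -3*u**3 + 21*u**2 - 21*u - 45 = 0, which factors as -3*(u - 5)*(u - 3)*(u + 1) = 0. The curves meet at u = -1, 3, 5.
On [-1, 3], w = -5*u + 4 is on top; that piece has area ∫[-1,3] (-(-3*u**3 + 21*u**2 - 21*u - 45)) du = 128.
On [3, 5], w = -3*u**3 + 21*u**2 - 26*u - 41 is on top; that piece has area ∫[3,5] (-3*u**3 + 21*u**2 - 21*u - 45) du = 20.
Total enclosed area = 128 + 20 = 148.

148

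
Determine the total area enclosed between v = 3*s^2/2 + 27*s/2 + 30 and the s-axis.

The curve meets the s-axis where 3*s^2/2 + 27*s/2 + 30 = 0, i.e. 3*(s + 4)*(s + 5)/2 = 0, at s = -5, -4.
On [-5, -4] the curve lies below the axis; ∫[-5,-4] (3*s^2/2 + 27*s/2 + 30) ds = -1/4, giving area 1/4.

1/4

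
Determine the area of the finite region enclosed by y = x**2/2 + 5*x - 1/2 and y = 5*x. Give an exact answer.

2/3

Set the curves equal: x**2/2 + 5*x - 1/2 = 5*x, so x**2/2 - 1/2 = 0, which factors as (x - 1)*(x + 1)/2 = 0. The curves meet at x = -1, 1.
On [-1, 1], y = 5*x is on top; that piece has area ∫[-1,1] (-(x**2/2 - 1/2)) dx = 2/3.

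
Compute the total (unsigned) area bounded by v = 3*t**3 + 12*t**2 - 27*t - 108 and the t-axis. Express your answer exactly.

The curve meets the t-axis where 3*t**3 + 12*t**2 - 27*t - 108 = 0, i.e. 3*(t - 3)*(t + 3)*(t + 4) = 0, at t = -4, -3, 3.
On [-4, -3] the curve lies above the axis; ∫[-4,-3] (3*t**3 + 12*t**2 - 27*t - 108) dt = 13/4, giving area 13/4.
On [-3, 3] the curve lies below the axis; ∫[-3,3] (3*t**3 + 12*t**2 - 27*t - 108) dt = -432, giving area 432.
Total area = 13/4 + 432 = 1741/4.

1741/4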